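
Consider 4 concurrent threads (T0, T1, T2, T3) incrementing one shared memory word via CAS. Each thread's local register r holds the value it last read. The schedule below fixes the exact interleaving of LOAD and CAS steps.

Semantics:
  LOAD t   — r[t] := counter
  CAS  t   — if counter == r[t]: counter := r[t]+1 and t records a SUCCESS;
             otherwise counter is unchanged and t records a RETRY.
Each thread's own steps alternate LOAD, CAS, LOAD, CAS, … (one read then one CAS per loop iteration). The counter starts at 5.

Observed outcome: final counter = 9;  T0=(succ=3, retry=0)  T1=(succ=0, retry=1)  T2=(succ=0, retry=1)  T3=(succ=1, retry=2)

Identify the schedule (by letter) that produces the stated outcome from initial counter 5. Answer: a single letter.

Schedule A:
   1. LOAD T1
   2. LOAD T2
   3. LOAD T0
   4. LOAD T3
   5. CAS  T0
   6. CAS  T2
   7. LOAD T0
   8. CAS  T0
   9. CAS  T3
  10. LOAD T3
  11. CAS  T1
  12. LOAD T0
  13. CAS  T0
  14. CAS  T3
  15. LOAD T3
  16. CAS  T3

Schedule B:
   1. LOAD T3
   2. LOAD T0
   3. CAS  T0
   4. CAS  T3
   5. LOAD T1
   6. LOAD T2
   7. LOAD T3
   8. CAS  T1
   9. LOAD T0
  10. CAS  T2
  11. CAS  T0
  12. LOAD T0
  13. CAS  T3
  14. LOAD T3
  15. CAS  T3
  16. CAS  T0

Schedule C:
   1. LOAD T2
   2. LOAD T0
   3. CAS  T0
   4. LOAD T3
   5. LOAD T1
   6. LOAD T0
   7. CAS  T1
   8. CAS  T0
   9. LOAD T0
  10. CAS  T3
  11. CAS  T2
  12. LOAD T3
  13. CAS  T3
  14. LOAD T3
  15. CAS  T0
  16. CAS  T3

Run A:
step 1: T1 LOAD ⇒ load; ctr=5 reg=5
step 2: T2 LOAD ⇒ load; ctr=5 reg=5
step 3: T0 LOAD ⇒ load; ctr=5 reg=5
step 4: T3 LOAD ⇒ load; ctr=5 reg=5
step 5: T0 CAS ⇒ ok; ctr=6 reg=5
step 6: T2 CAS ⇒ retry; ctr=6 reg=5
step 7: T0 LOAD ⇒ load; ctr=6 reg=6
step 8: T0 CAS ⇒ ok; ctr=7 reg=6
step 9: T3 CAS ⇒ retry; ctr=7 reg=5
step 10: T3 LOAD ⇒ load; ctr=7 reg=7
step 11: T1 CAS ⇒ retry; ctr=7 reg=5
step 12: T0 LOAD ⇒ load; ctr=7 reg=7
step 13: T0 CAS ⇒ ok; ctr=8 reg=7
step 14: T3 CAS ⇒ retry; ctr=8 reg=7
step 15: T3 LOAD ⇒ load; ctr=8 reg=8
step 16: T3 CAS ⇒ ok; ctr=9 reg=8

A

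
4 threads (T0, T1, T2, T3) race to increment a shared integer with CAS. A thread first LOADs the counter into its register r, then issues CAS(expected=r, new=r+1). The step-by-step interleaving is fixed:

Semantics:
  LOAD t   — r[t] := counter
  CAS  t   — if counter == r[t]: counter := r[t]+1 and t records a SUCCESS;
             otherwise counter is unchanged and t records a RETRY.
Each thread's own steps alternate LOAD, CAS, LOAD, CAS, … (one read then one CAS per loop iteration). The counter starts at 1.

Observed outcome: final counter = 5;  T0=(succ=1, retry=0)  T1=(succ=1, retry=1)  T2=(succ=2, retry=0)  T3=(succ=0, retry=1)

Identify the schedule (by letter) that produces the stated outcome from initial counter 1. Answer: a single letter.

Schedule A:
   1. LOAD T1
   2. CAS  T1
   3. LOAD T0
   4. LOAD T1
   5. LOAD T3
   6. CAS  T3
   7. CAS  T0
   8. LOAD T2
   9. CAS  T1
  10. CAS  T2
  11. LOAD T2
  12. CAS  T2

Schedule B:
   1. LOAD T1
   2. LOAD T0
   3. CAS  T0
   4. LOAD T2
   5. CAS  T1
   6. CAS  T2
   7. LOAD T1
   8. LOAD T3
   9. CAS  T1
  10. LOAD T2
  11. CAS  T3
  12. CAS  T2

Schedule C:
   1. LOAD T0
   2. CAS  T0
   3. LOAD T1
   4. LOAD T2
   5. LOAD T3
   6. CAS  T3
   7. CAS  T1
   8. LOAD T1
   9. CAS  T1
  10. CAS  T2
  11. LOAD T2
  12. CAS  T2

B

Run B:
[1] T1.load  rd  (counter 1, T1.r 1)
[2] T0.load  rd  (counter 1, T0.r 1)
[3] T0.cas  hit  (counter 2, T0.r 1)
[4] T2.load  rd  (counter 2, T2.r 2)
[5] T1.cas  miss  (counter 2, T1.r 1)
[6] T2.cas  hit  (counter 3, T2.r 2)
[7] T1.load  rd  (counter 3, T1.r 3)
[8] T3.load  rd  (counter 3, T3.r 3)
[9] T1.cas  hit  (counter 4, T1.r 3)
[10] T2.load  rd  (counter 4, T2.r 4)
[11] T3.cas  miss  (counter 4, T3.r 3)
[12] T2.cas  hit  (counter 5, T2.r 4)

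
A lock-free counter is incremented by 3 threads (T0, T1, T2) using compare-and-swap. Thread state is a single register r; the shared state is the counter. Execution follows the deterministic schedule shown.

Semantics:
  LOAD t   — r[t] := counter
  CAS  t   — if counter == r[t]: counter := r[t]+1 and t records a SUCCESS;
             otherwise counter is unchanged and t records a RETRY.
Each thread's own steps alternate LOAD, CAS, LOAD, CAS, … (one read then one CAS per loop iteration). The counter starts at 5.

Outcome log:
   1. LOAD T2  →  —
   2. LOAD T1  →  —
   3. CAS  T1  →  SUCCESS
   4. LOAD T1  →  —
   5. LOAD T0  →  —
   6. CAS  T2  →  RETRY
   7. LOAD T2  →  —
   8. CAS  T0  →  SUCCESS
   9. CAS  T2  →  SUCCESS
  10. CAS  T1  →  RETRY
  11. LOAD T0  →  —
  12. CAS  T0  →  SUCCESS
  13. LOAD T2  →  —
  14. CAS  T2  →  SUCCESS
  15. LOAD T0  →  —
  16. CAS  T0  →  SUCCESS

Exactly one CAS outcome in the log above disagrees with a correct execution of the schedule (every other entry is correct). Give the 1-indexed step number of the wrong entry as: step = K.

step = 9

Correct run:
1. LOAD T2 → mem=5 r[T2]=5 [LOAD]
2. LOAD T1 → mem=5 r[T1]=5 [LOAD]
3. CAS T1 → mem=6 r[T1]=5 [OK]
4. LOAD T1 → mem=6 r[T1]=6 [LOAD]
5. LOAD T0 → mem=6 r[T0]=6 [LOAD]
6. CAS T2 → mem=6 r[T2]=5 [RETRY]
7. LOAD T2 → mem=6 r[T2]=6 [LOAD]
8. CAS T0 → mem=7 r[T0]=6 [OK]
9. CAS T2 → mem=7 r[T2]=6 [RETRY]
10. CAS T1 → mem=7 r[T1]=6 [RETRY]
11. LOAD T0 → mem=7 r[T0]=7 [LOAD]
12. CAS T0 → mem=8 r[T0]=7 [OK]
13. LOAD T2 → mem=8 r[T2]=8 [LOAD]
14. CAS T2 → mem=9 r[T2]=8 [OK]
15. LOAD T0 → mem=9 r[T0]=9 [LOAD]
16. CAS T0 → mem=10 r[T0]=9 [OK]
Mismatch at 9.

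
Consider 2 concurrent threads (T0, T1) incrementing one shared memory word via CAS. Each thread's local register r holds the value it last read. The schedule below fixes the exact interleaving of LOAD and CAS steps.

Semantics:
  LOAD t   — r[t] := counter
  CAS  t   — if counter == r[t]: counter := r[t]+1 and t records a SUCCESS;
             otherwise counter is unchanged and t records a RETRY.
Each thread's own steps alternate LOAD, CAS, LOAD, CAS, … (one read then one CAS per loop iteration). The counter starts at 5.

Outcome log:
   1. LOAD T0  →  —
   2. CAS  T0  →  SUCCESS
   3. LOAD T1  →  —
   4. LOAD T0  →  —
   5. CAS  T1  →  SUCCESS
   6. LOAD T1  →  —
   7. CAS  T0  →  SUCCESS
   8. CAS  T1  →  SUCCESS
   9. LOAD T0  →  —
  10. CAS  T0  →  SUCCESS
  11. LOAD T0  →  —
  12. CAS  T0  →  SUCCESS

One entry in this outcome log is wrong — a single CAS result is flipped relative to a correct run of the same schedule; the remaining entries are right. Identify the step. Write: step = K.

Correct run:
1. LOAD T0 → mem=5 r[T0]=5 [LOAD]
2. CAS T0 → mem=6 r[T0]=5 [OK]
3. LOAD T1 → mem=6 r[T1]=6 [LOAD]
4. LOAD T0 → mem=6 r[T0]=6 [LOAD]
5. CAS T1 → mem=7 r[T1]=6 [OK]
6. LOAD T1 → mem=7 r[T1]=7 [LOAD]
7. CAS T0 → mem=7 r[T0]=6 [RETRY]
8. CAS T1 → mem=8 r[T1]=7 [OK]
9. LOAD T0 → mem=8 r[T0]=8 [LOAD]
10. CAS T0 → mem=9 r[T0]=8 [OK]
11. LOAD T0 → mem=9 r[T0]=9 [LOAD]
12. CAS T0 → mem=10 r[T0]=9 [OK]
Mismatch at 7.

step = 7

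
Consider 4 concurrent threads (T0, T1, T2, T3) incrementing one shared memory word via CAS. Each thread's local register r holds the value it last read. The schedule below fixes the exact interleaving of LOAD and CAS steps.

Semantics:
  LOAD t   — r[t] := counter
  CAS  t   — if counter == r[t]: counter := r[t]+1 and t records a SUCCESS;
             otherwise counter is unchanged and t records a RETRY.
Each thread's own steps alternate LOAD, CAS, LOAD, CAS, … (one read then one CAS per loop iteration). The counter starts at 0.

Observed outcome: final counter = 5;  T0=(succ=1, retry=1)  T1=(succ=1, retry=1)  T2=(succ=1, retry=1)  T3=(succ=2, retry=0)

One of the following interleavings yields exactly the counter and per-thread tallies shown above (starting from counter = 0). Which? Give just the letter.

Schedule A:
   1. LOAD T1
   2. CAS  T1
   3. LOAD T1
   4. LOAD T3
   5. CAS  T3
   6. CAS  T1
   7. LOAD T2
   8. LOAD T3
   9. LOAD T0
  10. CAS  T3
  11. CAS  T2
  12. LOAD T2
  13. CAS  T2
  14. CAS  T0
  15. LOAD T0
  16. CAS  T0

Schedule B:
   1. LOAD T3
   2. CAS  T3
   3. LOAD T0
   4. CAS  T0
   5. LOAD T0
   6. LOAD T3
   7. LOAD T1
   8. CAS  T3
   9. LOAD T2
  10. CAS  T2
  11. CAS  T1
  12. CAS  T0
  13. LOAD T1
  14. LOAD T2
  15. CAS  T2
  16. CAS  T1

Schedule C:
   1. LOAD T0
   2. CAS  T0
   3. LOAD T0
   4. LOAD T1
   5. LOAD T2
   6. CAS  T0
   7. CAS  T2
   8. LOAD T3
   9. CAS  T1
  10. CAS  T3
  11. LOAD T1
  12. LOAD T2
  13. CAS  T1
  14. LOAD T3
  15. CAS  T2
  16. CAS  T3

A

Run A:
[1] T1.load  rd  (counter 0, T1.r 0)
[2] T1.cas  hit  (counter 1, T1.r 0)
[3] T1.load  rd  (counter 1, T1.r 1)
[4] T3.load  rd  (counter 1, T3.r 1)
[5] T3.cas  hit  (counter 2, T3.r 1)
[6] T1.cas  miss  (counter 2, T1.r 1)
[7] T2.load  rd  (counter 2, T2.r 2)
[8] T3.load  rd  (counter 2, T3.r 2)
[9] T0.load  rd  (counter 2, T0.r 2)
[10] T3.cas  hit  (counter 3, T3.r 2)
[11] T2.cas  miss  (counter 3, T2.r 2)
[12] T2.load  rd  (counter 3, T2.r 3)
[13] T2.cas  hit  (counter 4, T2.r 3)
[14] T0.cas  miss  (counter 4, T0.r 2)
[15] T0.load  rd  (counter 4, T0.r 4)
[16] T0.cas  hit  (counter 5, T0.r 4)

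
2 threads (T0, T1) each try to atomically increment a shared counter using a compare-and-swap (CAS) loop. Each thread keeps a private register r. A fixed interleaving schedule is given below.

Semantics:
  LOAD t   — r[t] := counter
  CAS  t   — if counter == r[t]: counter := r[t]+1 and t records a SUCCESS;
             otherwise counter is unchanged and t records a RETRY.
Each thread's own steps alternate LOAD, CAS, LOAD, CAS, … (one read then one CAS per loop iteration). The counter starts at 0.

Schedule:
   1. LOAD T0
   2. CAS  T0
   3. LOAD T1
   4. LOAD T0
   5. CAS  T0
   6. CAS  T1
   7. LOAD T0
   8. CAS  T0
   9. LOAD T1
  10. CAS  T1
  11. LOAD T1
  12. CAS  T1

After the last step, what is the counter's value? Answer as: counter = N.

   1) LOAD T0:  M=0  r_T0=0
   2) CAS  T0:  M=1  r_T0=0 ✓
   3) LOAD T1:  M=1  r_T1=1
   4) LOAD T0:  M=1  r_T0=1
   5) CAS  T0:  M=2  r_T0=1 ✓
   6) CAS  T1:  M=2  r_T1=1 ✗
   7) LOAD T0:  M=2  r_T0=2
   8) CAS  T0:  M=3  r_T0=2 ✓
   9) LOAD T1:  M=3  r_T1=3
  10) CAS  T1:  M=4  r_T1=3 ✓
  11) LOAD T1:  M=4  r_T1=4
  12) CAS  T1:  M=5  r_T1=4 ✓

counter = 5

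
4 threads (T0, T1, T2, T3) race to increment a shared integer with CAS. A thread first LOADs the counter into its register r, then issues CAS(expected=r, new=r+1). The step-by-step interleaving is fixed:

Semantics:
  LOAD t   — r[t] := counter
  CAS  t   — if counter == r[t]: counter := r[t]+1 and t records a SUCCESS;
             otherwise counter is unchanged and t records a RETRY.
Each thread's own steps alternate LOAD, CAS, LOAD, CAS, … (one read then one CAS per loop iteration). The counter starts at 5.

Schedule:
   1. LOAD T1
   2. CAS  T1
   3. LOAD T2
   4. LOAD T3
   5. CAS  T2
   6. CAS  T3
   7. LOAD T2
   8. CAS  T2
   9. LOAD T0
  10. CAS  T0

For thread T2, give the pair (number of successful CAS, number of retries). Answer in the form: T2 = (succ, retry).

T2 = (2, 0)

step 1: T1 LOAD ⇒ load; ctr=5 reg=5
step 2: T1 CAS ⇒ ok; ctr=6 reg=5
step 3: T2 LOAD ⇒ load; ctr=6 reg=6
step 4: T3 LOAD ⇒ load; ctr=6 reg=6
step 5: T2 CAS ⇒ ok; ctr=7 reg=6
step 6: T3 CAS ⇒ retry; ctr=7 reg=6
step 7: T2 LOAD ⇒ load; ctr=7 reg=7
step 8: T2 CAS ⇒ ok; ctr=8 reg=7
step 9: T0 LOAD ⇒ load; ctr=8 reg=8
step 10: T0 CAS ⇒ ok; ctr=9 reg=8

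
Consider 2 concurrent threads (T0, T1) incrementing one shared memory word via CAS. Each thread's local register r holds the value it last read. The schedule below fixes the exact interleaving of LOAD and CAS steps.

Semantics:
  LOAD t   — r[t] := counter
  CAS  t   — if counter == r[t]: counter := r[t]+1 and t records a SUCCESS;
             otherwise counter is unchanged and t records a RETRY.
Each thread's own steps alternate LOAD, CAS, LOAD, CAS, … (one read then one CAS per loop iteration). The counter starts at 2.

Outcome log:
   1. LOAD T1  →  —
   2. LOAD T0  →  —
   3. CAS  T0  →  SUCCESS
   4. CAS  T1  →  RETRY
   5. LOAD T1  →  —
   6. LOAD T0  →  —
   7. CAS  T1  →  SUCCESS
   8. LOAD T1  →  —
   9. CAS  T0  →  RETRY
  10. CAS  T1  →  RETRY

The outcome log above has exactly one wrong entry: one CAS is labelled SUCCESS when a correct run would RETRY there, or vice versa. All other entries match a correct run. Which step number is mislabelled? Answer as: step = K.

Re-executing:
T1 LOAD — after: cnt=2, r=2 — load
T0 LOAD — after: cnt=2, r=2 — load
T0 CAS — after: cnt=3, r=2 — ok
T1 CAS — after: cnt=3, r=2 — retry
T1 LOAD — after: cnt=3, r=3 — load
T0 LOAD — after: cnt=3, r=3 — load
T1 CAS — after: cnt=4, r=3 — ok
T1 LOAD — after: cnt=4, r=4 — load
T0 CAS — after: cnt=4, r=3 — retry
T1 CAS — after: cnt=5, r=4 — ok
Log disagrees first at step 10.

step = 10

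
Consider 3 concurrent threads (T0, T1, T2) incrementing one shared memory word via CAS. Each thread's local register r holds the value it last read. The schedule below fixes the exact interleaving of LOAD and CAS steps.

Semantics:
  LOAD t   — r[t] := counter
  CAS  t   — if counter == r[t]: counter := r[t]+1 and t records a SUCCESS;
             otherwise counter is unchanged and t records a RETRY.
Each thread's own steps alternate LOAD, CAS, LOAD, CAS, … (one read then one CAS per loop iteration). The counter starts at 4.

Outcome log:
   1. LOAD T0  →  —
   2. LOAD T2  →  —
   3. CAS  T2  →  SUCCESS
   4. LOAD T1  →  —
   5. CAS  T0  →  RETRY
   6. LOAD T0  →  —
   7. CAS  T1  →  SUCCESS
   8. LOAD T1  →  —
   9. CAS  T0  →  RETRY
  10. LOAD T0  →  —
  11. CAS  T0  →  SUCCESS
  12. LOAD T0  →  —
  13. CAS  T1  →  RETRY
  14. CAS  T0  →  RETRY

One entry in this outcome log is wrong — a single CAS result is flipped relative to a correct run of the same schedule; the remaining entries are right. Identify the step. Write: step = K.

Reference trace:
   1) LOAD T0:  M=4  r_T0=4
   2) LOAD T2:  M=4  r_T2=4
   3) CAS  T2:  M=5  r_T2=4 ✓
   4) LOAD T1:  M=5  r_T1=5
   5) CAS  T0:  M=5  r_T0=4 ✗
   6) LOAD T0:  M=5  r_T0=5
   7) CAS  T1:  M=6  r_T1=5 ✓
   8) LOAD T1:  M=6  r_T1=6
   9) CAS  T0:  M=6  r_T0=5 ✗
  10) LOAD T0:  M=6  r_T0=6
  11) CAS  T0:  M=7  r_T0=6 ✓
  12) LOAD T0:  M=7  r_T0=7
  13) CAS  T1:  M=7  r_T1=6 ✗
  14) CAS  T0:  M=8  r_T0=7 ✓
Flip is step 14.

step = 14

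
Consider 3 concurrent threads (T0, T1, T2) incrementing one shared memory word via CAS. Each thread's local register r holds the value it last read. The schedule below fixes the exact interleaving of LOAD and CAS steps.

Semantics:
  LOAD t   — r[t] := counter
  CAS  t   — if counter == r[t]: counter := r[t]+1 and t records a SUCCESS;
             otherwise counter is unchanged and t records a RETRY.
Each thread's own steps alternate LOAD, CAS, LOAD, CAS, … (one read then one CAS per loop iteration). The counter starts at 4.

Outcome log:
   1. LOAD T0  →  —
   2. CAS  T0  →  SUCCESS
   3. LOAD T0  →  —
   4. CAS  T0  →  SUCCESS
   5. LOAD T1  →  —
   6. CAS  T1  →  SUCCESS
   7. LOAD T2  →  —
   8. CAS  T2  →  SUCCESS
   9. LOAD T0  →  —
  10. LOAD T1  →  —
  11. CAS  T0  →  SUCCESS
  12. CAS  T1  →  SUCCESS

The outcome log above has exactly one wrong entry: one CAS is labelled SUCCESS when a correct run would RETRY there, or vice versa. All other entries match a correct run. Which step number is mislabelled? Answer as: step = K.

step = 12

Correct run:
   1) LOAD T0:  M=4  r_T0=4
   2) CAS  T0:  M=5  r_T0=4 ✓
   3) LOAD T0:  M=5  r_T0=5
   4) CAS  T0:  M=6  r_T0=5 ✓
   5) LOAD T1:  M=6  r_T1=6
   6) CAS  T1:  M=7  r_T1=6 ✓
   7) LOAD T2:  M=7  r_T2=7
   8) CAS  T2:  M=8  r_T2=7 ✓
   9) LOAD T0:  M=8  r_T0=8
  10) LOAD T1:  M=8  r_T1=8
  11) CAS  T0:  M=9  r_T0=8 ✓
  12) CAS  T1:  M=9  r_T1=8 ✗
Flip is step 12.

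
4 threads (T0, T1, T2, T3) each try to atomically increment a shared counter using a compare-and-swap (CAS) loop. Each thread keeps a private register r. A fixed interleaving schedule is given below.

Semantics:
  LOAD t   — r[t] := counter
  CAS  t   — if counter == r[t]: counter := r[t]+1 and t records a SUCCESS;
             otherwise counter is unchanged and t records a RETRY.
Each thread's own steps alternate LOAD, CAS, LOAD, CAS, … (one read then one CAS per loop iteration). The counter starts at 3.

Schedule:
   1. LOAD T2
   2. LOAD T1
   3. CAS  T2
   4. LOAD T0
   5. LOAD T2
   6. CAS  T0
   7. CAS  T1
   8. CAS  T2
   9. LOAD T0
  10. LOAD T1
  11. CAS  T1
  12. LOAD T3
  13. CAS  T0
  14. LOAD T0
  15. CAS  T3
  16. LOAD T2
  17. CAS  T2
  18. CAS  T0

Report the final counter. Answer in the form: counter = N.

#1 T2 reads 3
#2 T1 reads 3
#3 T2 CAS(3→4) writes; counter now 4
#4 T0 reads 4
#5 T2 reads 4
#6 T0 CAS(4→5) writes; counter now 5
#7 T1 CAS(3→4) fails; counter now 5
#8 T2 CAS(4→5) fails; counter now 5
#9 T0 reads 5
#10 T1 reads 5
#11 T1 CAS(5→6) writes; counter now 6
#12 T3 reads 6
#13 T0 CAS(5→6) fails; counter now 6
#14 T0 reads 6
#15 T3 CAS(6→7) writes; counter now 7
#16 T2 reads 7
#17 T2 CAS(7→8) writes; counter now 8
#18 T0 CAS(6→7) fails; counter now 8

counter = 8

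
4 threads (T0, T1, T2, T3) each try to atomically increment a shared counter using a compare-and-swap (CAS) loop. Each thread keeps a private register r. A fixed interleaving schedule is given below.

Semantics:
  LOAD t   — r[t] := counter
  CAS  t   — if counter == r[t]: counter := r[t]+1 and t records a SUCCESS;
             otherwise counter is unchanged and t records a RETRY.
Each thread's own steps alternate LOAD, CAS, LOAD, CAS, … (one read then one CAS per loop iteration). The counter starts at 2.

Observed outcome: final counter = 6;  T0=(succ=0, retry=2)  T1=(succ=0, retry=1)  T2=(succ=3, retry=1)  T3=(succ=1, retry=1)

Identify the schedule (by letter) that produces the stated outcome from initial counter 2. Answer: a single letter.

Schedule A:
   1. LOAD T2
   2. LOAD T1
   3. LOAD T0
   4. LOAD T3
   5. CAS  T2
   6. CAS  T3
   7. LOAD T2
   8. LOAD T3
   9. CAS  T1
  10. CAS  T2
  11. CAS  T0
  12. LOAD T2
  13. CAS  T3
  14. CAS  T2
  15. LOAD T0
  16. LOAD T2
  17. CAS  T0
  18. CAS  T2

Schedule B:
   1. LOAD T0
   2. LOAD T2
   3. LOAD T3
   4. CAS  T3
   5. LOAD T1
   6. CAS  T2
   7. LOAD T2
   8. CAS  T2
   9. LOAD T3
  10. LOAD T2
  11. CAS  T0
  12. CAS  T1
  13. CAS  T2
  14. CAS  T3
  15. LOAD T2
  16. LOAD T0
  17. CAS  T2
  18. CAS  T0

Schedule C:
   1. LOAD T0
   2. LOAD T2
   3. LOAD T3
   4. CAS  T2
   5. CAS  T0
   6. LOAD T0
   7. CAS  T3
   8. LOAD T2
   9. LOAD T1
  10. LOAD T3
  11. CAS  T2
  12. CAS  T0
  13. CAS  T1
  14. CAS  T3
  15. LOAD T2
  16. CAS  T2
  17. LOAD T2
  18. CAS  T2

Tracing schedule B:
1. LOAD T0 → mem=2 r[T0]=2 [LOAD]
2. LOAD T2 → mem=2 r[T2]=2 [LOAD]
3. LOAD T3 → mem=2 r[T3]=2 [LOAD]
4. CAS T3 → mem=3 r[T3]=2 [OK]
5. LOAD T1 → mem=3 r[T1]=3 [LOAD]
6. CAS T2 → mem=3 r[T2]=2 [RETRY]
7. LOAD T2 → mem=3 r[T2]=3 [LOAD]
8. CAS T2 → mem=4 r[T2]=3 [OK]
9. LOAD T3 → mem=4 r[T3]=4 [LOAD]
10. LOAD T2 → mem=4 r[T2]=4 [LOAD]
11. CAS T0 → mem=4 r[T0]=2 [RETRY]
12. CAS T1 → mem=4 r[T1]=3 [RETRY]
13. CAS T2 → mem=5 r[T2]=4 [OK]
14. CAS T3 → mem=5 r[T3]=4 [RETRY]
15. LOAD T2 → mem=5 r[T2]=5 [LOAD]
16. LOAD T0 → mem=5 r[T0]=5 [LOAD]
17. CAS T2 → mem=6 r[T2]=5 [OK]
18. CAS T0 → mem=6 r[T0]=5 [RETRY]

B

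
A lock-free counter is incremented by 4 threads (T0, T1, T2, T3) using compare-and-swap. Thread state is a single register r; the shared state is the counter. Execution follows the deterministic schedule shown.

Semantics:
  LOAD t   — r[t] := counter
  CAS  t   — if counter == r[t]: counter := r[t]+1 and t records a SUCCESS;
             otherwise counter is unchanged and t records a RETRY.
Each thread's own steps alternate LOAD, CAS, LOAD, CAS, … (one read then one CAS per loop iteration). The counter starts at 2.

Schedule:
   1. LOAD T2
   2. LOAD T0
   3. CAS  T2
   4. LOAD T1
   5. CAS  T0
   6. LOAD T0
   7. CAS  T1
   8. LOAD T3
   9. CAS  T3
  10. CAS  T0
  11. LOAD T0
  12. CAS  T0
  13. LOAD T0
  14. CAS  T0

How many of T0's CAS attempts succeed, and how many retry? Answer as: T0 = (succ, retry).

#1 T2 reads 2
#2 T0 reads 2
#3 T2 CAS(2→3) writes; counter now 3
#4 T1 reads 3
#5 T0 CAS(2→3) fails; counter now 3
#6 T0 reads 3
#7 T1 CAS(3→4) writes; counter now 4
#8 T3 reads 4
#9 T3 CAS(4→5) writes; counter now 5
#10 T0 CAS(3→4) fails; counter now 5
#11 T0 reads 5
#12 T0 CAS(5→6) writes; counter now 6
#13 T0 reads 6
#14 T0 CAS(6→7) writes; counter now 7

T0 = (2, 2)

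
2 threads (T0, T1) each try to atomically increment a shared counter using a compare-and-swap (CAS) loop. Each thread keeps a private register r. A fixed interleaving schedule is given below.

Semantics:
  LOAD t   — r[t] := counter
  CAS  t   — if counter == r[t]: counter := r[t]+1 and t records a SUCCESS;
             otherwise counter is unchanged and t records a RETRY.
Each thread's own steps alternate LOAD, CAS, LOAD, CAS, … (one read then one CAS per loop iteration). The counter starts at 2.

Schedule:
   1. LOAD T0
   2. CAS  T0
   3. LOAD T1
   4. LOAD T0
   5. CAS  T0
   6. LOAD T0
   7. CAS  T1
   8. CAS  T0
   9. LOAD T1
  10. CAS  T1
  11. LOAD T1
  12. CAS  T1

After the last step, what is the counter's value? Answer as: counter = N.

counter = 7

   1) LOAD T0:  M=2  r_T0=2
   2) CAS  T0:  M=3  r_T0=2 ✓
   3) LOAD T1:  M=3  r_T1=3
   4) LOAD T0:  M=3  r_T0=3
   5) CAS  T0:  M=4  r_T0=3 ✓
   6) LOAD T0:  M=4  r_T0=4
   7) CAS  T1:  M=4  r_T1=3 ✗
   8) CAS  T0:  M=5  r_T0=4 ✓
   9) LOAD T1:  M=5  r_T1=5
  10) CAS  T1:  M=6  r_T1=5 ✓
  11) LOAD T1:  M=6  r_T1=6
  12) CAS  T1:  M=7  r_T1=6 ✓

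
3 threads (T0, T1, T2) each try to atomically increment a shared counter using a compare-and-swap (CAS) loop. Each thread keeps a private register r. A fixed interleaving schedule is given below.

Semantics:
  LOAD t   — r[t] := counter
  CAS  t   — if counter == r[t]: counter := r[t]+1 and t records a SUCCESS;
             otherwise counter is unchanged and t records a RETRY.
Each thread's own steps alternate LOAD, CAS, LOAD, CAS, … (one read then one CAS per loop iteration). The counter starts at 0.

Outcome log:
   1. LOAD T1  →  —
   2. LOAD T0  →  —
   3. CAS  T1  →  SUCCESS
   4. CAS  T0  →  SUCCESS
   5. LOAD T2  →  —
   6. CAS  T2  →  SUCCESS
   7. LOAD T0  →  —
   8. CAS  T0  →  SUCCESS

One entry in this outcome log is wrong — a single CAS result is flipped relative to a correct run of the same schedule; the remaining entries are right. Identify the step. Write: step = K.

Reference trace:
#1 T1 reads 0
#2 T0 reads 0
#3 T1 CAS(0→1) writes; counter now 1
#4 T0 CAS(0→1) fails; counter now 1
#5 T2 reads 1
#6 T2 CAS(1→2) writes; counter now 2
#7 T0 reads 2
#8 T0 CAS(2→3) writes; counter now 3
Flip is step 4.

step = 4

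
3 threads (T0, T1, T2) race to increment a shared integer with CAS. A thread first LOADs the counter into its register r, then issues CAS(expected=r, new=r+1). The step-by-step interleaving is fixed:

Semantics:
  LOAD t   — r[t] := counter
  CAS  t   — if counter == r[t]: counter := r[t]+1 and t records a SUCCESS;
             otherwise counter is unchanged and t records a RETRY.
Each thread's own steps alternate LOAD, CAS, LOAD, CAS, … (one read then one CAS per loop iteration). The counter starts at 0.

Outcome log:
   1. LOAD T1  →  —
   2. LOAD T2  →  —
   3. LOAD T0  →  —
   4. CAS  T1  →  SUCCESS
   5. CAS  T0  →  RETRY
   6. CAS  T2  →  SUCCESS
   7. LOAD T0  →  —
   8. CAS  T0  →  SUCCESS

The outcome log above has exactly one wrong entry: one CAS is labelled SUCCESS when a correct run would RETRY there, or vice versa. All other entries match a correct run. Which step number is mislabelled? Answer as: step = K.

step = 6

Reference trace:
step 1: T1 LOAD ⇒ load; ctr=0 reg=0
step 2: T2 LOAD ⇒ load; ctr=0 reg=0
step 3: T0 LOAD ⇒ load; ctr=0 reg=0
step 4: T1 CAS ⇒ ok; ctr=1 reg=0
step 5: T0 CAS ⇒ retry; ctr=1 reg=0
step 6: T2 CAS ⇒ retry; ctr=1 reg=0
step 7: T0 LOAD ⇒ load; ctr=1 reg=1
step 8: T0 CAS ⇒ ok; ctr=2 reg=1
Log disagrees first at step 6.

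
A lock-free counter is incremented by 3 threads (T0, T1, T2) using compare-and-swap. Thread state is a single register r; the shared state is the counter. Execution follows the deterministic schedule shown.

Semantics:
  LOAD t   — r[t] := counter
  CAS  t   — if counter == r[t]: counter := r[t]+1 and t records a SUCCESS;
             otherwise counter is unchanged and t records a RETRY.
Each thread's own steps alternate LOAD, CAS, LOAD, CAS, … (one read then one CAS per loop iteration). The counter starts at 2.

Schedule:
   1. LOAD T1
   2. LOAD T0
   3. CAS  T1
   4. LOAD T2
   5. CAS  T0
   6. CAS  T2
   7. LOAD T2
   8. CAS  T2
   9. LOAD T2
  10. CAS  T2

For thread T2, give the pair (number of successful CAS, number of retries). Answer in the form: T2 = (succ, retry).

T2 = (3, 0)

#1 T1 reads 2
#2 T0 reads 2
#3 T1 CAS(2→3) writes; counter now 3
#4 T2 reads 3
#5 T0 CAS(2→3) fails; counter now 3
#6 T2 CAS(3→4) writes; counter now 4
#7 T2 reads 4
#8 T2 CAS(4→5) writes; counter now 5
#9 T2 reads 5
#10 T2 CAS(5→6) writes; counter now 6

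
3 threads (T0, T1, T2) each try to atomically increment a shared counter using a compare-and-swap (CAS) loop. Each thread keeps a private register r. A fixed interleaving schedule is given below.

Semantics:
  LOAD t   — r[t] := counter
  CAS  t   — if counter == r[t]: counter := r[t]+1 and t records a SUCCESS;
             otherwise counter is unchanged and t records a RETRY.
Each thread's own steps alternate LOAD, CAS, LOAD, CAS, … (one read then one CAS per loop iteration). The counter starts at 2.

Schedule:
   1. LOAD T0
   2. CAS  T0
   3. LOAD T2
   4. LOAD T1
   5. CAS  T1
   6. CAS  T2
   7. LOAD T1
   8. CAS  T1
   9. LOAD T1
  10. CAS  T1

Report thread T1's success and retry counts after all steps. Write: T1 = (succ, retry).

#1 T0 reads 2
#2 T0 CAS(2→3) writes; counter now 3
#3 T2 reads 3
#4 T1 reads 3
#5 T1 CAS(3→4) writes; counter now 4
#6 T2 CAS(3→4) fails; counter now 4
#7 T1 reads 4
#8 T1 CAS(4→5) writes; counter now 5
#9 T1 reads 5
#10 T1 CAS(5→6) writes; counter now 6

T1 = (3, 0)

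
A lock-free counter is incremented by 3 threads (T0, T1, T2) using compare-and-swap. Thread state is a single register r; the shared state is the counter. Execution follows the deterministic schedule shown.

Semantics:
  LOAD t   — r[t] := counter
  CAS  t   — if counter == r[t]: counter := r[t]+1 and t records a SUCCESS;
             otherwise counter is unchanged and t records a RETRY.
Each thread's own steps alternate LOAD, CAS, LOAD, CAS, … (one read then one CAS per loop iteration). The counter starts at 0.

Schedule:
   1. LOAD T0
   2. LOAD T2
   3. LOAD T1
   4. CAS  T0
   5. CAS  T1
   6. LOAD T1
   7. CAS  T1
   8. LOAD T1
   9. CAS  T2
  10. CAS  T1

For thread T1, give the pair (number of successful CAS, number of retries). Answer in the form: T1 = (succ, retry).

T1 = (2, 1)

1. LOAD T0 → mem=0 r[T0]=0 [LOAD]
2. LOAD T2 → mem=0 r[T2]=0 [LOAD]
3. LOAD T1 → mem=0 r[T1]=0 [LOAD]
4. CAS T0 → mem=1 r[T0]=0 [OK]
5. CAS T1 → mem=1 r[T1]=0 [RETRY]
6. LOAD T1 → mem=1 r[T1]=1 [LOAD]
7. CAS T1 → mem=2 r[T1]=1 [OK]
8. LOAD T1 → mem=2 r[T1]=2 [LOAD]
9. CAS T2 → mem=2 r[T2]=0 [RETRY]
10. CAS T1 → mem=3 r[T1]=2 [OK]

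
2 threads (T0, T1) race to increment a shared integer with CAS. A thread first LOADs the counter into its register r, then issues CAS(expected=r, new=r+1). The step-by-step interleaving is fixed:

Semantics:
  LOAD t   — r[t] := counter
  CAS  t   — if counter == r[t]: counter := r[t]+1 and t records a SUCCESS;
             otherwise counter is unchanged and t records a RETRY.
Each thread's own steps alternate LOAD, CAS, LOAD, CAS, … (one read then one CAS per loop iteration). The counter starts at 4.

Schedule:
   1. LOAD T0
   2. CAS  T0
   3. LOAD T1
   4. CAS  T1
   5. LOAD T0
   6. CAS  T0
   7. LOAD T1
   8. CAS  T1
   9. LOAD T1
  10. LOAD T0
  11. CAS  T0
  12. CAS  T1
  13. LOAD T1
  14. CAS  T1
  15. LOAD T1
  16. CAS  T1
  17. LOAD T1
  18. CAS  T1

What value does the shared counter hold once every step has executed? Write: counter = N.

   1) LOAD T0:  M=4  r_T0=4
   2) CAS  T0:  M=5  r_T0=4 ✓
   3) LOAD T1:  M=5  r_T1=5
   4) CAS  T1:  M=6  r_T1=5 ✓
   5) LOAD T0:  M=6  r_T0=6
   6) CAS  T0:  M=7  r_T0=6 ✓
   7) LOAD T1:  M=7  r_T1=7
   8) CAS  T1:  M=8  r_T1=7 ✓
   9) LOAD T1:  M=8  r_T1=8
  10) LOAD T0:  M=8  r_T0=8
  11) CAS  T0:  M=9  r_T0=8 ✓
  12) CAS  T1:  M=9  r_T1=8 ✗
  13) LOAD T1:  M=9  r_T1=9
  14) CAS  T1:  M=10  r_T1=9 ✓
  15) LOAD T1:  M=10  r_T1=10
  16) CAS  T1:  M=11  r_T1=10 ✓
  17) LOAD T1:  M=11  r_T1=11
  18) CAS  T1:  M=12  r_T1=11 ✓

counter = 12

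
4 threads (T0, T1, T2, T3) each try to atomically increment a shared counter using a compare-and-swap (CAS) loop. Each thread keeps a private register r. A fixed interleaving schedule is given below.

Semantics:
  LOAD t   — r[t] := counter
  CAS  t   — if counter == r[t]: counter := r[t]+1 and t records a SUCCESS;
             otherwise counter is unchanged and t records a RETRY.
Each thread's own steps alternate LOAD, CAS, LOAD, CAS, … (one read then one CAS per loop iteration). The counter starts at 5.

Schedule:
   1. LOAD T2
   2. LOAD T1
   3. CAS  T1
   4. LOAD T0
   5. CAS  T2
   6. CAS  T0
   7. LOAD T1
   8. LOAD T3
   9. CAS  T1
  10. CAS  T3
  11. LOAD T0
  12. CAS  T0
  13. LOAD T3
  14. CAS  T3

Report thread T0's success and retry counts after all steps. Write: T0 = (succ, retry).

T0 = (2, 0)

[1] T2.load  rd  (counter 5, T2.r 5)
[2] T1.load  rd  (counter 5, T1.r 5)
[3] T1.cas  hit  (counter 6, T1.r 5)
[4] T0.load  rd  (counter 6, T0.r 6)
[5] T2.cas  miss  (counter 6, T2.r 5)
[6] T0.cas  hit  (counter 7, T0.r 6)
[7] T1.load  rd  (counter 7, T1.r 7)
[8] T3.load  rd  (counter 7, T3.r 7)
[9] T1.cas  hit  (counter 8, T1.r 7)
[10] T3.cas  miss  (counter 8, T3.r 7)
[11] T0.load  rd  (counter 8, T0.r 8)
[12] T0.cas  hit  (counter 9, T0.r 8)
[13] T3.load  rd  (counter 9, T3.r 9)
[14] T3.cas  hit  (counter 10, T3.r 9)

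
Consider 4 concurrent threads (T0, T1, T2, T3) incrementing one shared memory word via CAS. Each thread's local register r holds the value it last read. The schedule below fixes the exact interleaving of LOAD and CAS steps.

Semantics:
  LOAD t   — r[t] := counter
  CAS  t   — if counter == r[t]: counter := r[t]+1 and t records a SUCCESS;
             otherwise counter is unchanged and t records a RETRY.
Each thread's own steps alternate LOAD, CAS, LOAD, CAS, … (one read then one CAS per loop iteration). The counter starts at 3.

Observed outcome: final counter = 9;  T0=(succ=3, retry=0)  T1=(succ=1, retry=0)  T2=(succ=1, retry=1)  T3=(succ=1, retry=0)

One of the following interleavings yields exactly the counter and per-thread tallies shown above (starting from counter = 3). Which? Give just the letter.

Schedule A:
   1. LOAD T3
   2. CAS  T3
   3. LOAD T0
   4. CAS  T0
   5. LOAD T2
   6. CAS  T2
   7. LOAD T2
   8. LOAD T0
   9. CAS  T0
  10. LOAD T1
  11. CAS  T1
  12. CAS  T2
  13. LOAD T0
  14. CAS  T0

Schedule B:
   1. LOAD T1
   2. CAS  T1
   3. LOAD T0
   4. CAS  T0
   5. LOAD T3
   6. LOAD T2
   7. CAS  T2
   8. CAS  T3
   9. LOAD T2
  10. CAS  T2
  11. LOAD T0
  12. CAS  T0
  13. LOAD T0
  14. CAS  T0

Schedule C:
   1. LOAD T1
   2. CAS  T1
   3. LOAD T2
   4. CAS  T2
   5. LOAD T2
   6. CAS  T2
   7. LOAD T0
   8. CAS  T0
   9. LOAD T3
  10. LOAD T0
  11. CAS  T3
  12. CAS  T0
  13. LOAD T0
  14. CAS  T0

Simulating candidate A:
#1 T3 reads 3
#2 T3 CAS(3→4) writes; counter now 4
#3 T0 reads 4
#4 T0 CAS(4→5) writes; counter now 5
#5 T2 reads 5
#6 T2 CAS(5→6) writes; counter now 6
#7 T2 reads 6
#8 T0 reads 6
#9 T0 CAS(6→7) writes; counter now 7
#10 T1 reads 7
#11 T1 CAS(7→8) writes; counter now 8
#12 T2 CAS(6→7) fails; counter now 8
#13 T0 reads 8
#14 T0 CAS(8→9) writes; counter now 9

A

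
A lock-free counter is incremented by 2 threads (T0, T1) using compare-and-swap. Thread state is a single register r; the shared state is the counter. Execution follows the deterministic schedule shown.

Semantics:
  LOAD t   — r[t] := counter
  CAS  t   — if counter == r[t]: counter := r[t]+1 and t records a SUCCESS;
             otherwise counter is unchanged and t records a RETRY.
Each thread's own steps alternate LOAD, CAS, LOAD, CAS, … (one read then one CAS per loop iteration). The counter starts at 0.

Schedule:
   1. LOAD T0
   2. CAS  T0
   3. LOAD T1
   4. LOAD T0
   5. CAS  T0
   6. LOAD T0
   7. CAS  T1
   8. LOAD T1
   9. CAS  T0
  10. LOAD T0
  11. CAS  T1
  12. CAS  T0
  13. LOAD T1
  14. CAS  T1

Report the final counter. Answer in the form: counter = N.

[1] T0.load  rd  (counter 0, T0.r 0)
[2] T0.cas  hit  (counter 1, T0.r 0)
[3] T1.load  rd  (counter 1, T1.r 1)
[4] T0.load  rd  (counter 1, T0.r 1)
[5] T0.cas  hit  (counter 2, T0.r 1)
[6] T0.load  rd  (counter 2, T0.r 2)
[7] T1.cas  miss  (counter 2, T1.r 1)
[8] T1.load  rd  (counter 2, T1.r 2)
[9] T0.cas  hit  (counter 3, T0.r 2)
[10] T0.load  rd  (counter 3, T0.r 3)
[11] T1.cas  miss  (counter 3, T1.r 2)
[12] T0.cas  hit  (counter 4, T0.r 3)
[13] T1.load  rd  (counter 4, T1.r 4)
[14] T1.cas  hit  (counter 5, T1.r 4)

counter = 5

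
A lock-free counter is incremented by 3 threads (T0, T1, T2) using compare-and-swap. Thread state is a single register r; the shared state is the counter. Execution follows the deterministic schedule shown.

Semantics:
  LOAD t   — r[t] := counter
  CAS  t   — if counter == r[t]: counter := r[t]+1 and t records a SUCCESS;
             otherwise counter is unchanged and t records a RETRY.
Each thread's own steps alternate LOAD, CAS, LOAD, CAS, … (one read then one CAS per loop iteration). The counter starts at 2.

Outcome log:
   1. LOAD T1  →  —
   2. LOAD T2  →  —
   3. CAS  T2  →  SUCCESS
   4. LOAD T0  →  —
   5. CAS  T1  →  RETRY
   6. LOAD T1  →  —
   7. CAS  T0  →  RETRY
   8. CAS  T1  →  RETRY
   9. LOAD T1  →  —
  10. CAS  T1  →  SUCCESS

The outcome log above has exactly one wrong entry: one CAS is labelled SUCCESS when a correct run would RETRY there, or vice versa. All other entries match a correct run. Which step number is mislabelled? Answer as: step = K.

Reference trace:
#1 T1 reads 2
#2 T2 reads 2
#3 T2 CAS(2→3) writes; counter now 3
#4 T0 reads 3
#5 T1 CAS(2→3) fails; counter now 3
#6 T1 reads 3
#7 T0 CAS(3→4) writes; counter now 4
#8 T1 CAS(3→4) fails; counter now 4
#9 T1 reads 4
#10 T1 CAS(4→5) writes; counter now 5
Mismatch at 7.

step = 7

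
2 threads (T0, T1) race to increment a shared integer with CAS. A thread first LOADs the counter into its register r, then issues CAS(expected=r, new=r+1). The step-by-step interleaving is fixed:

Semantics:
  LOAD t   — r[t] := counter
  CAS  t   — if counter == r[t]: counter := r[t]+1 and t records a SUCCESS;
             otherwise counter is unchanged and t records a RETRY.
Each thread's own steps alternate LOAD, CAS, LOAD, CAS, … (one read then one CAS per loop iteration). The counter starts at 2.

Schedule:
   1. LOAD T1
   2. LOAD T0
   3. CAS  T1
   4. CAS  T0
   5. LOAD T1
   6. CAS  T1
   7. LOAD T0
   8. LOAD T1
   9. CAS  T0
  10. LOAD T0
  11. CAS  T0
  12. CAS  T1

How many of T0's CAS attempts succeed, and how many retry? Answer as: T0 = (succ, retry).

step 1: T1 LOAD ⇒ load; ctr=2 reg=2
step 2: T0 LOAD ⇒ load; ctr=2 reg=2
step 3: T1 CAS ⇒ ok; ctr=3 reg=2
step 4: T0 CAS ⇒ retry; ctr=3 reg=2
step 5: T1 LOAD ⇒ load; ctr=3 reg=3
step 6: T1 CAS ⇒ ok; ctr=4 reg=3
step 7: T0 LOAD ⇒ load; ctr=4 reg=4
step 8: T1 LOAD ⇒ load; ctr=4 reg=4
step 9: T0 CAS ⇒ ok; ctr=5 reg=4
step 10: T0 LOAD ⇒ load; ctr=5 reg=5
step 11: T0 CAS ⇒ ok; ctr=6 reg=5
step 12: T1 CAS ⇒ retry; ctr=6 reg=4

T0 = (2, 1)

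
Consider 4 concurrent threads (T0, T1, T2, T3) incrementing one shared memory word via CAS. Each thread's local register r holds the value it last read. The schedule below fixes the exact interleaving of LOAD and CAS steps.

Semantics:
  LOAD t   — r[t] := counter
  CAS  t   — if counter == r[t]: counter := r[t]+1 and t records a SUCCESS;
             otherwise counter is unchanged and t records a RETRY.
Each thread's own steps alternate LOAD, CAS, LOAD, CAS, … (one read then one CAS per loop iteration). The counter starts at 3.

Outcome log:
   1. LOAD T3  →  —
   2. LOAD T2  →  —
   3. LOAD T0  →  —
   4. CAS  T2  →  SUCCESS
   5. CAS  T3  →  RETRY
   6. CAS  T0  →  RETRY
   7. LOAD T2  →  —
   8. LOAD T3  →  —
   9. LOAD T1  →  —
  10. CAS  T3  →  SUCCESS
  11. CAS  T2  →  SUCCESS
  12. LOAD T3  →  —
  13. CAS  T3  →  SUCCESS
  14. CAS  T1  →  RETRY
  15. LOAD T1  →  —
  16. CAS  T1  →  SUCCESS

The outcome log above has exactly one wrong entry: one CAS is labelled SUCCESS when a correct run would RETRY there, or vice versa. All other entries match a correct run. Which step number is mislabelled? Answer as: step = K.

step = 11

Reference trace:
1. LOAD T3 → mem=3 r[T3]=3 [LOAD]
2. LOAD T2 → mem=3 r[T2]=3 [LOAD]
3. LOAD T0 → mem=3 r[T0]=3 [LOAD]
4. CAS T2 → mem=4 r[T2]=3 [OK]
5. CAS T3 → mem=4 r[T3]=3 [RETRY]
6. CAS T0 → mem=4 r[T0]=3 [RETRY]
7. LOAD T2 → mem=4 r[T2]=4 [LOAD]
8. LOAD T3 → mem=4 r[T3]=4 [LOAD]
9. LOAD T1 → mem=4 r[T1]=4 [LOAD]
10. CAS T3 → mem=5 r[T3]=4 [OK]
11. CAS T2 → mem=5 r[T2]=4 [RETRY]
12. LOAD T3 → mem=5 r[T3]=5 [LOAD]
13. CAS T3 → mem=6 r[T3]=5 [OK]
14. CAS T1 → mem=6 r[T1]=4 [RETRY]
15. LOAD T1 → mem=6 r[T1]=6 [LOAD]
16. CAS T1 → mem=7 r[T1]=6 [OK]
Mismatch at 11.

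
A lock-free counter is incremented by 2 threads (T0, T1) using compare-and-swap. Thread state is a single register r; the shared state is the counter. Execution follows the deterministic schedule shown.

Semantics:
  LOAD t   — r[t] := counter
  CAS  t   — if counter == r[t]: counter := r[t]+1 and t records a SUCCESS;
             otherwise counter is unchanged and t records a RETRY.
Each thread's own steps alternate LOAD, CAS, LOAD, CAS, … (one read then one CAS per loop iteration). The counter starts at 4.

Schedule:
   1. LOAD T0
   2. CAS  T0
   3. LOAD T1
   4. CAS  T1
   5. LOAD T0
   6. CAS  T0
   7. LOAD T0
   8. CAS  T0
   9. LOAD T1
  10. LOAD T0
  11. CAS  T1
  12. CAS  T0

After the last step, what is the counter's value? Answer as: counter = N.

counter = 9

#1 T0 reads 4
#2 T0 CAS(4→5) writes; counter now 5
#3 T1 reads 5
#4 T1 CAS(5→6) writes; counter now 6
#5 T0 reads 6
#6 T0 CAS(6→7) writes; counter now 7
#7 T0 reads 7
#8 T0 CAS(7→8) writes; counter now 8
#9 T1 reads 8
#10 T0 reads 8
#11 T1 CAS(8→9) writes; counter now 9
#12 T0 CAS(8→9) fails; counter now 9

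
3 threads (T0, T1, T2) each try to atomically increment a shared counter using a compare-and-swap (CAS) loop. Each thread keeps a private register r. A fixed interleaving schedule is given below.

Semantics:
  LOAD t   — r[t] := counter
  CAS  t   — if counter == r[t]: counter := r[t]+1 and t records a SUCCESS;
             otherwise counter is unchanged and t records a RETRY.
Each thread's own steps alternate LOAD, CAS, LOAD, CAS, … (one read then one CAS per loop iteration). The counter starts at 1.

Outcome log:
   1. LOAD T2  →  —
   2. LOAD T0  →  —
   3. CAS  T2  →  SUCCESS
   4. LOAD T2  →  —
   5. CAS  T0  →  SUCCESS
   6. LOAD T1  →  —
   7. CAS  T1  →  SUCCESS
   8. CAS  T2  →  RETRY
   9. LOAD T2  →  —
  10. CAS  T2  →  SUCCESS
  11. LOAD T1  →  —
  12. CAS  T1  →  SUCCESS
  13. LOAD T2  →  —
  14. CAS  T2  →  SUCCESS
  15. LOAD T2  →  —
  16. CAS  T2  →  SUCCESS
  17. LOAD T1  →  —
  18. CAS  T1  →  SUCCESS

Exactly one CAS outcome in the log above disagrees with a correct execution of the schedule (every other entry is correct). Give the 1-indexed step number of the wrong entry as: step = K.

step = 5

Correct run:
#1 T2 reads 1
#2 T0 reads 1
#3 T2 CAS(1→2) writes; counter now 2
#4 T2 reads 2
#5 T0 CAS(1→2) fails; counter now 2
#6 T1 reads 2
#7 T1 CAS(2→3) writes; counter now 3
#8 T2 CAS(2→3) fails; counter now 3
#9 T2 reads 3
#10 T2 CAS(3→4) writes; counter now 4
#11 T1 reads 4
#12 T1 CAS(4→5) writes; counter now 5
#13 T2 reads 5
#14 T2 CAS(5→6) writes; counter now 6
#15 T2 reads 6
#16 T2 CAS(6→7) writes; counter now 7
#17 T1 reads 7
#18 T1 CAS(7→8) writes; counter now 8
Mismatch at 5.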